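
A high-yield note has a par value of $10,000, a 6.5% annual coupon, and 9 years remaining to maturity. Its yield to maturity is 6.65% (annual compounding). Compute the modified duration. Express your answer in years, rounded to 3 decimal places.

Periodic yield y = 0.0665. First find Macaulay duration:
  t   CF        PV=CF/(1+0.0665)^t    t·PV
  1       650.00       609.4702       609.4702
  2       650.00       571.4676     1,142.9353
  3       650.00       535.8346     1,607.5039
  4       650.00       502.4235     2,009.6939
  5       650.00       471.0956     2,355.4781
  6       650.00       441.7212     2,650.3269
  7       650.00       414.1783     2,899.2481
  8       650.00       388.3528     3,106.8227
  9    10,650.00     5,966.2558    53,696.3022
  Σ                  9,900.7997    70,077.7812
P = 9,900.7997; Macaulay duration = 70,077.7812 / 9,900.7997 = 7.07799 years.
Modified duration = D_Mac / (1 + y) = 7.07799 / 1.0665 = 6.63665 years.

6.637 years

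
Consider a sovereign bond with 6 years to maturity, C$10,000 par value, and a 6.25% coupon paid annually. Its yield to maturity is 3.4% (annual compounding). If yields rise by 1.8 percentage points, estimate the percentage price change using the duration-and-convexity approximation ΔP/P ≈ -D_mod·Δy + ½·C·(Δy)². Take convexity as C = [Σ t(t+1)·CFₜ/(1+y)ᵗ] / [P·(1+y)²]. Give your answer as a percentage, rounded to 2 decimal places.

-8.60%

With y = 0.034:
  t   CF        PV=CF/(1+0.034)^t    t·PV        t(t+1)·PV
  1       625.00       604.4487       604.4487       1,208.8975
  2       625.00       584.5733     1,169.1465       3,507.4395
  3       625.00       565.3513     1,696.0539       6,784.2157
  4       625.00       546.7614     2,187.0457      10,935.2284
  5       625.00       528.7828     2,643.9140      15,863.4841
  6    10,625.00     8,693.7212    52,162.3269     365,136.2883
  Σ                 11,523.6387    60,462.9358     403,435.5535
P = 11,523.6387; D_Mac = 5.24686 yrs; D_mod = 5.07433 yrs; C = 32.74488.
Duration effect: -5.07433 × (+0.018) = -0.091338
Convexity effect: 0.5 × 32.74488 × (0.018)² = +0.0053047
ΔP/P ≈ -0.091338 + 0.0053047 = -0.086033 = -8.6033%.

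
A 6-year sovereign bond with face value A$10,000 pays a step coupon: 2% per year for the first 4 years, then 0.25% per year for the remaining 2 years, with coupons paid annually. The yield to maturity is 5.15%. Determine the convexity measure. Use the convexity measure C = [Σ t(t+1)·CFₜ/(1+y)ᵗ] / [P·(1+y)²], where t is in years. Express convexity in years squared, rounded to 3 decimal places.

With y = 0.0515:
  t   CF        PV=CF/(1+0.0515)^t    t·PV        t(t+1)·PV
  1       200.00       190.2045       190.2045         380.4089
  2       200.00       180.8887       361.7774       1,085.3322
  3       200.00       172.0292       516.0876       2,064.3504
  4       200.00       163.6036       654.4144       3,272.0722
  5        25.00        19.4488        97.2442         583.4651
  6    10,025.00     7,417.0075    44,502.0451     311,514.3157
  Σ                  8,143.1823    46,321.7732     318,899.9446
P = 8,143.1823.
Convexity = Σ t(t+1)·PV / [P·(1+y)²] = 318,899.9446 / (8,143.1823 × 1.105652) = 35.41944.

35.419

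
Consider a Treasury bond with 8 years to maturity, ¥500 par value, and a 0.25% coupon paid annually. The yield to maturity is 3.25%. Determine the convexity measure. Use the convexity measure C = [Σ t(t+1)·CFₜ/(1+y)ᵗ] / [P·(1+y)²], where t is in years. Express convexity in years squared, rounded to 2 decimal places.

With y = 0.0325:
  t   CF        PV=CF/(1+0.0325)^t    t·PV        t(t+1)·PV
  1         1.25         1.2107         1.2107           2.4213
  2         1.25         1.1725         2.3451           7.0353
  3         1.25         1.1356         3.4069          13.6277
  4         1.25         1.0999         4.3996          21.9978
  5         1.25         1.0653         5.3264          31.9581
  6         1.25         1.0317         6.1904          43.3330
  7         1.25         0.9993         6.9948          55.9587
  8       501.25       388.0913     3,104.7304      27,942.5733
  Σ                    395.8063     3,134.6042      28,118.9052
P = 395.8063.
Convexity = Σ t(t+1)·PV / [P·(1+y)²] = 28,118.9052 / (395.8063 × 1.066056) = 66.64009.

66.64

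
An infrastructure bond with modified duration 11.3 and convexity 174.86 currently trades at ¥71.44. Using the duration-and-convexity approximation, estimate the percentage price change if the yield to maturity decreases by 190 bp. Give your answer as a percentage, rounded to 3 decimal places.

+24.626%

Duration effect: -D_mod·Δy = -11.3 × (-0.019) = +0.214700
Convexity effect: ½·C·(Δy)² = 0.5 × 174.86 × (-0.019)² = +0.03156223
ΔP/P ≈ +0.214700 + 0.03156223 = +0.24626223
= +24.626223%.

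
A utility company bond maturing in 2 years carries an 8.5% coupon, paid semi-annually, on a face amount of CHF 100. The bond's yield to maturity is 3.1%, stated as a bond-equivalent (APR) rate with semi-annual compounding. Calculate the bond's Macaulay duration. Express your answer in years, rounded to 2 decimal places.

1.89 years

Periodic yield y = 0.0155. Discount each cash flow and weight by its period:
  t   CF        PV=CF/(1+0.0155)^t    t·PV
  1         4.25         4.1851         4.1851
  2         4.25         4.1213         8.2425
  3         4.25         4.0583        12.1750
  4       104.25        98.0294       392.1176
  Σ                    110.3941       416.7203
Price P = Σ PV = 110.3941.
Macaulay duration = Σ(t·PV) / P = 416.7203 / 110.3941 = 3.77484 half-year periods.
In years: 3.77484 / 2 = 1.88742 years.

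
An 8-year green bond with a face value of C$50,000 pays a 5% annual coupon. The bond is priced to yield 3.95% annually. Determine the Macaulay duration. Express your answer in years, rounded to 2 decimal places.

Periodic yield y = 0.0395. Discount each cash flow and weight by its year:
  t   CF        PV=CF/(1+0.0395)^t    t·PV
  1     2,500.00     2,405.0024     2,405.0024
  2     2,500.00     2,313.6146     4,627.2293
  3     2,500.00     2,225.6995     6,677.0985
  4     2,500.00     2,141.1251     8,564.5002
  5     2,500.00     2,059.7644    10,298.8218
  6     2,500.00     1,981.4953    11,888.9718
  7     2,500.00     1,906.2004    13,343.4027
  8    52,500.00    38,509.0987   308,072.7895
  Σ                 53,542.0003   365,877.8163
Price P = Σ PV = 53,542.0003.
Macaulay duration = Σ(t·PV) / P = 365,877.8163 / 53,542.0003 = 6.83347 years.

6.83 years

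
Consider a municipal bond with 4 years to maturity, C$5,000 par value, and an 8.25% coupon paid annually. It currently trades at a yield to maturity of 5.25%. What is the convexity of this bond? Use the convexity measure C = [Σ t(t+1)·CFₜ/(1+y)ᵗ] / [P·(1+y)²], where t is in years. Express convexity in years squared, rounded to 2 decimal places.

15.59

With y = 0.0525:
  t   CF        PV=CF/(1+0.0525)^t    t·PV        t(t+1)·PV
  1       412.50       391.9240       391.9240         783.8480
  2       412.50       372.3743       744.7487       2,234.2460
  3       412.50       353.7998     1,061.3995       4,245.5982
  4     5,412.50     4,410.7200    17,642.8801      88,214.4005
  Σ                  5,528.8182    19,840.9523      95,478.0927
P = 5,528.8182.
Convexity = Σ t(t+1)·PV / [P·(1+y)²] = 95,478.0927 / (5,528.8182 × 1.107756) = 15.58932.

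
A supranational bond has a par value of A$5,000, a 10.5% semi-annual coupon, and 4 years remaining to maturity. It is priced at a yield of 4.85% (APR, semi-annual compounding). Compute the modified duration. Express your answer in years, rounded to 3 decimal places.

Periodic yield y = 0.02425. First find Macaulay duration:
  t   CF        PV=CF/(1+0.02425)^t    t·PV
  1       262.50       256.2851       256.2851
  2       262.50       250.2173       500.4346
  3       262.50       244.2932       732.8796
  4       262.50       238.5094       954.0374
  5       262.50       232.8624     1,164.3122
  6       262.50       227.3492     1,364.0953
  7       262.50       221.9665     1,553.7657
  8     5,262.50     4,344.5453    34,756.3622
  Σ                  6,016.0284    41,282.1723
P = 6,016.0284; Macaulay duration = 41,282.1723 / 6,016.0284 = 6.86203 half-year periods = 3.43102 years.
Modified duration = D_Mac / (1 + y) = 3.43102 / 1.02425 = 3.34978 years.

3.350 years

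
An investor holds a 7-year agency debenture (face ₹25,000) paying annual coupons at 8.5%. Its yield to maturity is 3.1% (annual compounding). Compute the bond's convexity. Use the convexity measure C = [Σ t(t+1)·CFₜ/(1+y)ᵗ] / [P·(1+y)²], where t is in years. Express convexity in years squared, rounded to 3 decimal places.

With y = 0.031:
  t   CF        PV=CF/(1+0.031)^t    t·PV        t(t+1)·PV
  1     2,125.00     2,061.1057     2,061.1057       4,122.2114
  2     2,125.00     1,999.1326     3,998.2652      11,994.7957
  3     2,125.00     1,939.0229     5,817.0687      23,268.2748
  4     2,125.00     1,880.7206     7,522.8823      37,614.4113
  5     2,125.00     1,824.1713     9,120.8563      54,725.1377
  6     2,125.00     1,769.3223    10,615.9336      74,311.5351
  7    27,125.00    21,905.7986   153,340.5900   1,226,724.7199
  Σ                 33,379.2739   192,476.7018   1,432,761.0859
P = 33,379.2739.
Convexity = Σ t(t+1)·PV / [P·(1+y)²] = 1,432,761.0859 / (33,379.2739 × 1.062961) = 40.38123.

40.381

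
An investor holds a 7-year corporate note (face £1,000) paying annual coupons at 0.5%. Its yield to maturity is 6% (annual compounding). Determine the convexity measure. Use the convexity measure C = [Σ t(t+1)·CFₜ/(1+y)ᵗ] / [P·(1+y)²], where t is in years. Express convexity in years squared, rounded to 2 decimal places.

With y = 0.06:
  t   CF        PV=CF/(1+0.06)^t    t·PV        t(t+1)·PV
  1         5.00         4.7170         4.7170           9.4340
  2         5.00         4.4500         8.9000          26.6999
  3         5.00         4.1981        12.5943          50.3772
  4         5.00         3.9605        15.8419          79.2094
  5         5.00         3.7363        18.6815         112.0887
  6         5.00         3.5248        21.1488         148.0417
  7     1,005.00       668.3824     4,678.6768      37,429.4144
  Σ                    692.9690     4,760.5602      37,855.2652
P = 692.9690.
Convexity = Σ t(t+1)·PV / [P·(1+y)²] = 37,855.2652 / (692.9690 × 1.123600) = 48.61841.

48.62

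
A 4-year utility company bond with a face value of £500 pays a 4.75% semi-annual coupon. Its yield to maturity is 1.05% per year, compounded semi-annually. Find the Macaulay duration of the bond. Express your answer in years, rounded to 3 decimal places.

Periodic yield y = 0.00525. Discount each cash flow and weight by its period:
  t   CF        PV=CF/(1+0.00525)^t    t·PV
  1       11.875        11.8130        11.8130
  2       11.875        11.7513        23.5026
  3       11.875        11.6899        35.0697
  4       11.875        11.6289        46.5155
  5       11.875        11.5681        57.8407
  6       11.875        11.5077        69.0463
  7       11.875        11.4476        80.1333
  8      511.875       490.8754     3,927.0032
  Σ                    572.2819     4,250.9242
Price P = Σ PV = 572.2819.
Macaulay duration = Σ(t·PV) / P = 4,250.9242 / 572.2819 = 7.42802 half-year periods.
In years: 7.42802 / 2 = 3.71401 years.

3.714 years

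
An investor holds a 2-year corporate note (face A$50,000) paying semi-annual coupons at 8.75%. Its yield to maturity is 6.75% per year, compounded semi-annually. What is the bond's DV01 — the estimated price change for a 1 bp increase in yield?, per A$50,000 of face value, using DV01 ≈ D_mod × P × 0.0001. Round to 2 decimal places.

A$9.43

Periodic yield y = 0.03375.
  t   CF        PV=CF/(1+0.03375)^t    t·PV
  1     2,187.50     2,116.0822     2,116.0822
  2     2,187.50     2,046.9961     4,093.9922
  3     2,187.50     1,980.1655     5,940.4966
  4    52,187.50    45,698.7586   182,795.0344
  Σ                 51,842.0024   194,945.6054
P = 51,842.0024; D_Mac = 3.76038 half-year periods = 1.88019 yrs; D_mod = 1.81881 yrs.
DV01 ≈ 1.81881 × 51,842.0024 × 0.0001 = 9.429050.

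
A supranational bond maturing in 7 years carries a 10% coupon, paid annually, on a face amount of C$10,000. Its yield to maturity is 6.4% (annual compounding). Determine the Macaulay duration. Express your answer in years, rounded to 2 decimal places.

Periodic yield y = 0.064. Discount each cash flow and weight by its year:
  t   CF        PV=CF/(1+0.064)^t    t·PV
  1     1,000.00       939.8496       939.8496
  2     1,000.00       883.3173     1,766.6346
  3     1,000.00       830.1854     2,490.5563
  4     1,000.00       780.2495     3,120.9979
  5     1,000.00       733.3172     3,666.5859
  6     1,000.00       689.2079     4,135.2473
  7    11,000.00     7,125.2694    49,876.8858
  Σ                 11,981.3963    65,996.7575
Price P = Σ PV = 11,981.3963.
Macaulay duration = Σ(t·PV) / P = 65,996.7575 / 11,981.3963 = 5.50827 years.

5.51 years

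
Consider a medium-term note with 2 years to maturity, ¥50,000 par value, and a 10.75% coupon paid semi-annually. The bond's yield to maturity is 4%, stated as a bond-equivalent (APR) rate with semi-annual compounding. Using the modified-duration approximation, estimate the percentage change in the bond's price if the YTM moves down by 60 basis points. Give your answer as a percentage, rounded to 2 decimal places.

+1.10%

Periodic yield y = 0.02. Modified duration first:
  t   CF        PV=CF/(1+0.02)^t    t·PV
  1     2,687.50     2,634.8039     2,634.8039
  2     2,687.50     2,583.1411     5,166.2822
  3     2,687.50     2,532.4913     7,597.4738
  4    52,687.50    48,675.1059   194,700.4235
  Σ                 56,425.5422   210,098.9835
P = 56,425.5422; D_Mac = 3.72347 half-year periods = 1.86174 yrs; D_mod = 1.86174/(1+0.02) = 1.82523 yrs.
ΔP/P ≈ -D_mod · Δy = -1.82523 × (-0.006) = +0.010951 = +1.0951%.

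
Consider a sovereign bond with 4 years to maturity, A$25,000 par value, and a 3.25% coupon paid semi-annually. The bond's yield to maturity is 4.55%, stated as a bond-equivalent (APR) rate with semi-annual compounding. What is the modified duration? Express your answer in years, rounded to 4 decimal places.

3.6927 years

Periodic yield y = 0.02275. First find Macaulay duration:
  t   CF        PV=CF/(1+0.02275)^t    t·PV
  1       406.25       397.2134       397.2134
  2       406.25       388.3778       776.7556
  3       406.25       379.7387     1,139.2162
  4       406.25       371.2919     1,485.1674
  5       406.25       363.0329     1,815.1643
  6       406.25       354.9576     2,129.7454
  7       406.25       347.0619     2,429.4334
  8    25,406.25    21,221.9195   169,775.3556
  Σ                 23,823.5936   179,948.0514
P = 23,823.5936; Macaulay duration = 179,948.0514 / 23,823.5936 = 7.55335 half-year periods = 3.77668 years.
Modified duration = D_Mac / (1 + y) = 3.77668 / 1.02275 = 3.69267 years.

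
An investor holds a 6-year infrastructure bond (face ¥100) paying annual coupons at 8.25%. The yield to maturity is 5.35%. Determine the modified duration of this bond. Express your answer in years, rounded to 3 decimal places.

Periodic yield y = 0.0535. First find Macaulay duration:
  t   CF        PV=CF/(1+0.0535)^t    t·PV
  1         8.25         7.8310         7.8310
  2         8.25         7.4334        14.8667
  3         8.25         7.0559        21.1676
  4         8.25         6.6975        26.7902
  5         8.25         6.3574        31.7871
  6       108.25        79.1809       475.0857
  Σ                    114.5562       577.5283
P = 114.5562; Macaulay duration = 577.5283 / 114.5562 = 5.04144 years.
Modified duration = D_Mac / (1 + y) = 5.04144 / 1.0535 = 4.78542 years.

4.785 years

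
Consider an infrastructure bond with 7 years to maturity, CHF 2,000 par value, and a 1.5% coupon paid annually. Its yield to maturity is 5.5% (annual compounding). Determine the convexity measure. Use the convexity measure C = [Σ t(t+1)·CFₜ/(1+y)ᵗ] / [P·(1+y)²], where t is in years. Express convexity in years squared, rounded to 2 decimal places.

46.95

With y = 0.055:
  t   CF        PV=CF/(1+0.055)^t    t·PV        t(t+1)·PV
  1        30.00        28.4360        28.4360          56.8720
  2        30.00        26.9536        53.9071         161.7214
  3        30.00        25.5484        76.6452         306.5809
  4        30.00        24.2165        96.8660         484.3300
  5        30.00        22.9540       114.7702         688.6209
  6        30.00        21.7574       130.5442         913.8097
  7     2,030.00     1,395.4967     9,768.4770      78,147.8164
  Σ                  1,545.3626    10,269.6459      80,759.7515
P = 1,545.3626.
Convexity = Σ t(t+1)·PV / [P·(1+y)²] = 80,759.7515 / (1,545.3626 × 1.113025) = 46.95260.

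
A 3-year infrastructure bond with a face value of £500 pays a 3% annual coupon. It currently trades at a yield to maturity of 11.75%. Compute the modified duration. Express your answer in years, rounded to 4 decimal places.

2.5964 years

Periodic yield y = 0.1175. First find Macaulay duration:
  t   CF        PV=CF/(1+0.1175)^t    t·PV
  1        15.00        13.4228        13.4228
  2        15.00        12.0115        24.0229
  3       515.00       369.0325     1,107.0975
  Σ                    394.4668     1,144.5433
P = 394.4668; Macaulay duration = 1,144.5433 / 394.4668 = 2.90149 years.
Modified duration = D_Mac / (1 + y) = 2.90149 / 1.1175 = 2.59642 years.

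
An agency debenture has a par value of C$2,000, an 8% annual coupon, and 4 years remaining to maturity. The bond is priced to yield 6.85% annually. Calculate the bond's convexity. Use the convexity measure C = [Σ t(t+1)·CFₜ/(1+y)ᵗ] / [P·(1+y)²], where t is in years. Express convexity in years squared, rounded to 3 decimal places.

With y = 0.0685:
  t   CF        PV=CF/(1+0.0685)^t    t·PV        t(t+1)·PV
  1       160.00       149.7426       149.7426         299.4853
  2       160.00       140.1428       280.2857         840.8571
  3       160.00       131.1585       393.4755       1,573.9019
  4     2,160.00     1,657.1264     6,628.5057      33,142.5287
  Σ                  2,078.1704     7,452.0095      35,856.7729
P = 2,078.1704.
Convexity = Σ t(t+1)·PV / [P·(1+y)²] = 35,856.7729 / (2,078.1704 × 1.141692) = 15.11266.

15.113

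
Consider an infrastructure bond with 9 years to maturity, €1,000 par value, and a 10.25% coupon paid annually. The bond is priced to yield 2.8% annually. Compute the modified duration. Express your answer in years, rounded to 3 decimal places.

Periodic yield y = 0.028. First find Macaulay duration:
  t   CF        PV=CF/(1+0.028)^t    t·PV
  1       102.50        99.7082        99.7082
  2       102.50        96.9924       193.9848
  3       102.50        94.3506       283.0517
  4       102.50        91.7807       367.1228
  5       102.50        89.2808       446.4042
  6       102.50        86.8491       521.0944
  7       102.50        84.4835       591.3847
  8       102.50        82.1824       657.4594
  9     1,102.50       859.8854     7,738.9684
  Σ                  1,585.5131    10,899.1787
P = 1,585.5131; Macaulay duration = 10,899.1787 / 1,585.5131 = 6.87423 years.
Modified duration = D_Mac / (1 + y) = 6.87423 / 1.028 = 6.68699 years.

6.687 years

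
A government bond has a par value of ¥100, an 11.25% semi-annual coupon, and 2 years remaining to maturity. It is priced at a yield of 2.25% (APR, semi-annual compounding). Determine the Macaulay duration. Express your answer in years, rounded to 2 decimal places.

Periodic yield y = 0.01125. Discount each cash flow and weight by its period:
  t   CF        PV=CF/(1+0.01125)^t    t·PV
  1        5.625         5.5624         5.5624
  2        5.625         5.5005        11.0011
  3        5.625         5.4393        16.3180
  4      105.625       101.0026       404.0104
  Σ                    117.5049       436.8920
Price P = Σ PV = 117.5049.
Macaulay duration = Σ(t·PV) / P = 436.8920 / 117.5049 = 3.71807 half-year periods.
In years: 3.71807 / 2 = 1.85904 years.

1.86 years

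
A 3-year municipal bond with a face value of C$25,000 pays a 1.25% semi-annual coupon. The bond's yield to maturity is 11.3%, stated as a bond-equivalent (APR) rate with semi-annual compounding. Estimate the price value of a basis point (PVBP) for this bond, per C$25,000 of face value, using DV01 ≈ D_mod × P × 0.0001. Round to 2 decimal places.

C$5.23

Periodic yield y = 0.0565.
  t   CF        PV=CF/(1+0.0565)^t    t·PV
  1       156.25       147.8940       147.8940
  2       156.25       139.9848       279.9697
  3       156.25       132.4987       397.4960
  4       156.25       125.4128       501.6514
  5       156.25       118.7060       593.5298
  6    25,156.25    18,089.5971   108,537.5825
  Σ                 18,754.0934   110,458.1234
P = 18,754.0934; D_Mac = 5.88981 half-year periods = 2.94491 yrs; D_mod = 2.78742 yrs.
DV01 ≈ 2.78742 × 18,754.0934 × 0.0001 = 5.227550.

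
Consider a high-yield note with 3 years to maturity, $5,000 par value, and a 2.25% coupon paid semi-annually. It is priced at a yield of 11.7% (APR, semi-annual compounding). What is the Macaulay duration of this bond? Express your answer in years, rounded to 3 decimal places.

Periodic yield y = 0.0585. Discount each cash flow and weight by its period:
  t   CF        PV=CF/(1+0.0585)^t    t·PV
  1        56.25        53.1412        53.1412
  2        56.25        50.2043       100.4086
  3        56.25        47.4297       142.2890
  4        56.25        44.8084       179.2335
  5        56.25        42.3319       211.6597
  6     5,056.25     3,594.8714    21,569.2287
  Σ                  3,832.7869    22,255.9606
Price P = Σ PV = 3,832.7869.
Macaulay duration = Σ(t·PV) / P = 22,255.9606 / 3,832.7869 = 5.80673 half-year periods.
In years: 5.80673 / 2 = 2.90337 years.

2.903 years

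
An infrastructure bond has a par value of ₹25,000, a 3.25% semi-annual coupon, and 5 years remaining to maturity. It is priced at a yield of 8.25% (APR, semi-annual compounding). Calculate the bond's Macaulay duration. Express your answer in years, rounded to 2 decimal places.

4.60 years

Periodic yield y = 0.04125. Discount each cash flow and weight by its period:
  t   CF        PV=CF/(1+0.04125)^t    t·PV
  1       406.25       390.1561       390.1561
  2       406.25       374.6997       749.3994
  3       406.25       359.8557     1,079.5670
  4       406.25       345.5997     1,382.3987
  5       406.25       331.9084     1,659.5422
  6       406.25       318.7596     1,912.5577
  7       406.25       306.1317     2,142.9218
  8       406.25       294.0040     2,352.0321
  9       406.25       282.3568     2,541.2112
  10   25,406.25    16,958.6167   169,586.1665
  Σ                 19,962.0883   183,795.9525
Price P = Σ PV = 19,962.0883.
Macaulay duration = Σ(t·PV) / P = 183,795.9525 / 19,962.0883 = 9.20725 half-year periods.
In years: 9.20725 / 2 = 4.60363 years.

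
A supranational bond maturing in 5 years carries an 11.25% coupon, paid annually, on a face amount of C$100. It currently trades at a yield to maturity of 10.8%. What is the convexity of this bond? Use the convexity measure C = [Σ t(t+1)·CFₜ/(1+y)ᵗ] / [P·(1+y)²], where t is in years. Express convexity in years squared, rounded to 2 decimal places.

18.61

With y = 0.108:
  t   CF        PV=CF/(1+0.108)^t    t·PV        t(t+1)·PV
  1        11.25        10.1534        10.1534          20.3069
  2        11.25         9.1637        18.3275          54.9825
  3        11.25         8.2705        24.8116          99.2463
  4        11.25         7.4644        29.8575         149.2875
  5       111.25        66.6195       333.0974       1,998.5843
  Σ                    101.6716       416.2474       2,322.4075
P = 101.6716.
Convexity = Σ t(t+1)·PV / [P·(1+y)²] = 2,322.4075 / (101.6716 × 1.227664) = 18.60627.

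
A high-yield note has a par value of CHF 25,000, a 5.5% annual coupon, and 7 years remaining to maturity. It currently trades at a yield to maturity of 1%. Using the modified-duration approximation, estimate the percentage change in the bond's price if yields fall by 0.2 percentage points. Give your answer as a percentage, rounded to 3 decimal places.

Periodic yield y = 0.01. Modified duration first:
  t   CF        PV=CF/(1+0.01)^t    t·PV
  1     1,375.00     1,361.3861     1,361.3861
  2     1,375.00     1,347.9071     2,695.8141
  3     1,375.00     1,334.5615     4,003.6844
  4     1,375.00     1,321.3480     5,285.3919
  5     1,375.00     1,308.2653     6,541.3266
  6     1,375.00     1,295.3122     7,771.8732
  7    26,375.00    24,600.4387   172,203.0709
  Σ                 32,569.2188   199,862.5472
P = 32,569.2188; D_Mac = 6.13655 yrs; D_mod = 6.13655/(1+0.01) = 6.07579 yrs.
ΔP/P ≈ -D_mod · Δy = -6.07579 × (-0.002) = +0.012152 = +1.2152%.

+1.215%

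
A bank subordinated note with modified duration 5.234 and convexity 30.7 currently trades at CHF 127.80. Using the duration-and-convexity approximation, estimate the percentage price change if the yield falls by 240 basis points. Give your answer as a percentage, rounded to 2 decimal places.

Duration effect: -D_mod·Δy = -5.234 × (-0.024) = +0.125616
Convexity effect: ½·C·(Δy)² = 0.5 × 30.7 × (-0.024)² = +0.0088416
ΔP/P ≈ +0.125616 + 0.0088416 = +0.1344576
= +13.44576%.

+13.45%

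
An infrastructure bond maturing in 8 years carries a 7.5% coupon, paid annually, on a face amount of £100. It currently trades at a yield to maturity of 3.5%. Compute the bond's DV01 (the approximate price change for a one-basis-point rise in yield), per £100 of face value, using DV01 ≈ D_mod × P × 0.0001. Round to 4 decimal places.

£0.0802

Periodic yield y = 0.035.
  t   CF        PV=CF/(1+0.035)^t    t·PV
  1         7.50         7.2464         7.2464
  2         7.50         7.0013        14.0027
  3         7.50         6.7646        20.2937
  4         7.50         6.5358        26.1433
  5         7.50         6.3148        31.5740
  6         7.50         6.1013        36.6075
  7         7.50         5.8949        41.2645
  8       107.50        81.6367       653.0939
  Σ                    127.4958       830.2260
P = 127.4958; D_Mac = 6.51179 yrs; D_mod = 6.29158 yrs.
DV01 ≈ 6.29158 × 127.4958 × 0.0001 = 0.080215.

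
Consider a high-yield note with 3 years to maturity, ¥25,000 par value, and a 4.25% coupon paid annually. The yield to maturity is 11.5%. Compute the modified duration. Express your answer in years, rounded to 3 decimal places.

Periodic yield y = 0.115. First find Macaulay duration:
  t   CF        PV=CF/(1+0.115)^t    t·PV
  1     1,062.50       952.9148       952.9148
  2     1,062.50       854.6321     1,709.2642
  3    26,062.50    18,801.4555    56,404.3664
  Σ                 20,609.0024    59,066.5454
P = 20,609.0024; Macaulay duration = 59,066.5454 / 20,609.0024 = 2.86606 years.
Modified duration = D_Mac / (1 + y) = 2.86606 / 1.115 = 2.57045 years.

2.570 years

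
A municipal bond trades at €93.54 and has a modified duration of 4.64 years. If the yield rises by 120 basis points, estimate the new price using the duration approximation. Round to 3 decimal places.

Duration approximation: ΔP/P ≈ -D_mod · Δy = -4.64 × (+0.012) = -0.055680.
New price ≈ 93.54 × (1 - 0.055680) = 88.3316928.

€88.332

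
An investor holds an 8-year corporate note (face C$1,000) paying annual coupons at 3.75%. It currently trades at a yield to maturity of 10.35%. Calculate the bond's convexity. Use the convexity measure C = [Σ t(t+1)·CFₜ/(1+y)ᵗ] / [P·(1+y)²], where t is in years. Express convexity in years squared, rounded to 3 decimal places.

With y = 0.1035:
  t   CF        PV=CF/(1+0.1035)^t    t·PV        t(t+1)·PV
  1        37.50        33.9828        33.9828          67.9656
  2        37.50        30.7955        61.5909         184.7727
  3        37.50        27.9071        83.7212         334.8849
  4        37.50        25.2896       101.1584         505.7920
  5        37.50        22.9176       114.5881         687.5287
  6        37.50        20.7681       124.6087         872.2612
  7        37.50        18.8202       131.7416       1,053.9328
  8     1,037.50       471.8559     3,774.8473      33,973.6260
  Σ                    652.3368     4,426.2391      37,680.7638
P = 652.3368.
Convexity = Σ t(t+1)·PV / [P·(1+y)²] = 37,680.7638 / (652.3368 × 1.217712) = 47.43546.

47.435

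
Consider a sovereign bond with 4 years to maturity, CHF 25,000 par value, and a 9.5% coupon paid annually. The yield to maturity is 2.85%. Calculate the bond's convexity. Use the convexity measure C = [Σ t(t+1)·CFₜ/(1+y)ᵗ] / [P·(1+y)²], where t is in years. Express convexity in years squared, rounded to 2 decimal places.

With y = 0.0285:
  t   CF        PV=CF/(1+0.0285)^t    t·PV        t(t+1)·PV
  1     2,375.00     2,309.1881     2,309.1881       4,618.3763
  2     2,375.00     2,245.1999     4,490.3999      13,471.1996
  3     2,375.00     2,182.9849     6,548.9546      26,195.8185
  4    27,375.00    24,464.5338    97,858.1351     489,290.6755
  Σ                 31,201.9067   111,206.6777     533,576.0698
P = 31,201.9067.
Convexity = Σ t(t+1)·PV / [P·(1+y)²] = 533,576.0698 / (31,201.9067 × 1.057812) = 16.16615.

16.17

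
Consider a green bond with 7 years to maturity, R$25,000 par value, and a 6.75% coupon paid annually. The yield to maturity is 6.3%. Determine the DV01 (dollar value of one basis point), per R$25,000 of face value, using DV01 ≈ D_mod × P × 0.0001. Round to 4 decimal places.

Periodic yield y = 0.063.
  t   CF        PV=CF/(1+0.063)^t    t·PV
  1     1,687.50     1,587.4882     1,587.4882
  2     1,687.50     1,493.4038     2,986.8076
  3     1,687.50     1,404.8954     4,214.6862
  4     1,687.50     1,321.6325     5,286.5302
  5     1,687.50     1,243.3044     6,216.5218
  6     1,687.50     1,169.6184     7,017.7104
  7    26,687.50    17,401.0334   121,807.2338
  Σ                 25,621.3762   149,116.9783
P = 25,621.3762; D_Mac = 5.82002 yrs; D_mod = 5.47509 yrs.
DV01 ≈ 5.47509 × 25,621.3762 × 0.0001 = 14.027938.

R$14.0279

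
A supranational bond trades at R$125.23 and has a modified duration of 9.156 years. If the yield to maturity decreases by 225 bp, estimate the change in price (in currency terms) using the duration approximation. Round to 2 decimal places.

Duration approximation: ΔP/P ≈ -D_mod · Δy = -9.156 × (-0.0225) = +0.206010.
ΔP ≈ 125.23 × (+0.206010) = +25.7986323.

+R$25.80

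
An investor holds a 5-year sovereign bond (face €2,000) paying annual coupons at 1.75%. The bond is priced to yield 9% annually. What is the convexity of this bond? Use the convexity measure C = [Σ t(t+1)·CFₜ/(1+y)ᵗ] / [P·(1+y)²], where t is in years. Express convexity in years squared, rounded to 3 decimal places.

With y = 0.09:
  t   CF        PV=CF/(1+0.09)^t    t·PV        t(t+1)·PV
  1        35.00        32.1101        32.1101          64.2202
  2        35.00        29.4588        58.9176         176.7528
  3        35.00        27.0264        81.0793         324.3171
  4        35.00        24.7949        99.1795         495.8976
  5     2,035.00     1,322.6104     6,613.0519      39,678.3111
  Σ                  1,436.0006     6,884.3383      40,739.4988
P = 1,436.0006.
Convexity = Σ t(t+1)·PV / [P·(1+y)²] = 40,739.4988 / (1,436.0006 × 1.188100) = 23.87856.

23.879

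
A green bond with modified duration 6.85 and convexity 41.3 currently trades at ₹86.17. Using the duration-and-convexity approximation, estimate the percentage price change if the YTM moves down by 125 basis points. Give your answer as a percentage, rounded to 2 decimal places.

Duration effect: -D_mod·Δy = -6.85 × (-0.0125) = +0.085625
Convexity effect: ½·C·(Δy)² = 0.5 × 41.3 × (-0.0125)² = +0.0032265625
ΔP/P ≈ +0.085625 + 0.0032265625 = +0.0888515625
= +8.88515625%.

+8.89%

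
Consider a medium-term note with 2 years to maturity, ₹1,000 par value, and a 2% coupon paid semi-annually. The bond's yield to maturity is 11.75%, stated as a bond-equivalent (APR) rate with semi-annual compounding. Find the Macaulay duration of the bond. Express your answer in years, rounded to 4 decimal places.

Periodic yield y = 0.05875. Discount each cash flow and weight by its period:
  t   CF        PV=CF/(1+0.05875)^t    t·PV
  1        10.00         9.4451         9.4451
  2        10.00         8.9210        17.8420
  3        10.00         8.4260        25.2779
  4     1,010.00       803.7994     3,215.1976
  Σ                    830.5915     3,267.7626
Price P = Σ PV = 830.5915.
Macaulay duration = Σ(t·PV) / P = 3,267.7626 / 830.5915 = 3.93426 half-year periods.
In years: 3.93426 / 2 = 1.96713 years.

1.9671 years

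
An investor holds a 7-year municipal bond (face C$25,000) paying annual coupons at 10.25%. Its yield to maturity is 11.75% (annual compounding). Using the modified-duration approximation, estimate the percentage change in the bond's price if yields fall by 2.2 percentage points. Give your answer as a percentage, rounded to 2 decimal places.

Periodic yield y = 0.1175. Modified duration first:
  t   CF        PV=CF/(1+0.1175)^t    t·PV
  1     2,562.50     2,293.0649     2,293.0649
  2     2,562.50     2,051.9596     4,103.9192
  3     2,562.50     1,836.2055     5,508.6164
  4     2,562.50     1,643.1369     6,572.5476
  5     2,562.50     1,470.3686     7,351.8429
  6     2,562.50     1,315.7661     7,894.5964
  7    27,562.50    12,664.4369    88,651.0582
  Σ                 23,274.9384   122,375.6457
P = 23,274.9384; D_Mac = 5.25783 yrs; D_mod = 5.25783/(1+0.1175) = 4.70499 yrs.
ΔP/P ≈ -D_mod · Δy = -4.70499 × (-0.022) = +0.103510 = +10.3510%.

+10.35%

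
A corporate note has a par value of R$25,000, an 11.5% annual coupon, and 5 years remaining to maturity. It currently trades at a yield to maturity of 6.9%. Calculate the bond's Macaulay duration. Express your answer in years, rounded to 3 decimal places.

4.152 years

Periodic yield y = 0.069. Discount each cash flow and weight by its year:
  t   CF        PV=CF/(1+0.069)^t    t·PV
  1     2,875.00     2,689.4294     2,689.4294
  2     2,875.00     2,515.8366     5,031.6733
  3     2,875.00     2,353.4487     7,060.3461
  4     2,875.00     2,201.5423     8,806.1691
  5    27,875.00    19,967.6222    99,838.1108
  Σ                 29,727.8791   123,425.7286
Price P = Σ PV = 29,727.8791.
Macaulay duration = Σ(t·PV) / P = 123,425.7286 / 29,727.8791 = 4.15185 years.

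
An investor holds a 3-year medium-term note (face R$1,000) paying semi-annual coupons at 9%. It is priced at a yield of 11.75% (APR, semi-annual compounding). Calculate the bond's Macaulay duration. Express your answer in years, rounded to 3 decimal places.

Periodic yield y = 0.05875. Discount each cash flow and weight by its period:
  t   CF        PV=CF/(1+0.05875)^t    t·PV
  1        45.00        42.5030        42.5030
  2        45.00        40.1445        80.2889
  3        45.00        37.9168       113.7505
  4        45.00        35.8128       143.2514
  5        45.00        33.8256       169.1280
  6     1,045.00       741.9177     4,451.5064
  Σ                    932.1204     5,000.4282
Price P = Σ PV = 932.1204.
Macaulay duration = Σ(t·PV) / P = 5,000.4282 / 932.1204 = 5.36457 half-year periods.
In years: 5.36457 / 2 = 2.68229 years.

2.682 years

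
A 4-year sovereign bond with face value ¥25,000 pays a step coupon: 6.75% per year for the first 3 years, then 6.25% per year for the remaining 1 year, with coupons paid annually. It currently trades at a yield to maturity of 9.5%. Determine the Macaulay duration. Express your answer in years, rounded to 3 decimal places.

3.616 years

Periodic yield y = 0.095. Discount each cash flow and weight by its year:
  t   CF        PV=CF/(1+0.095)^t    t·PV
  1     1,687.50     1,541.0959     1,541.0959
  2     1,687.50     1,407.3935     2,814.7870
  3     1,687.50     1,285.2909     3,855.8726
  4    26,562.50    18,476.1922    73,904.7687
  Σ                 22,709.9724    82,116.5242
Price P = Σ PV = 22,709.9724.
Macaulay duration = Σ(t·PV) / P = 82,116.5242 / 22,709.9724 = 3.61588 years.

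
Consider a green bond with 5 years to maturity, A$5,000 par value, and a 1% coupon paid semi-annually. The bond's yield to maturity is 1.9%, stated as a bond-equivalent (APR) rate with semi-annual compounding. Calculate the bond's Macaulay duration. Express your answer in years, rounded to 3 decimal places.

Periodic yield y = 0.0095. Discount each cash flow and weight by its period:
  t   CF        PV=CF/(1+0.0095)^t    t·PV
  1        25.00        24.7647        24.7647
  2        25.00        24.5317        49.0634
  3        25.00        24.3008        72.9025
  4        25.00        24.0721        96.2886
  5        25.00        23.8456       119.2280
  6        25.00        23.6212       141.7272
  7        25.00        23.3989       163.7924
  8        25.00        23.1787       185.4297
  9        25.00        22.9606       206.6453
  10    5,025.00     4,571.6485    45,716.4852
  Σ                  4,786.3229    46,776.3271
Price P = Σ PV = 4,786.3229.
Macaulay duration = Σ(t·PV) / P = 46,776.3271 / 4,786.3229 = 9.77291 half-year periods.
In years: 9.77291 / 2 = 4.88646 years.

4.886 years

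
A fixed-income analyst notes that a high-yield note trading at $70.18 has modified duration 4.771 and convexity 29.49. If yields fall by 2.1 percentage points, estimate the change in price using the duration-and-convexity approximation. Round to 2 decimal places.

Duration effect: -D_mod·Δy = -4.771 × (-0.021) = +0.100191
Convexity effect: ½·C·(Δy)² = 0.5 × 29.49 × (-0.021)² = +0.006502545
ΔP/P ≈ +0.100191 + 0.006502545 = +0.106693545
ΔP ≈ 70.18 × (+0.106693545) = +7.4877529881.

+$7.49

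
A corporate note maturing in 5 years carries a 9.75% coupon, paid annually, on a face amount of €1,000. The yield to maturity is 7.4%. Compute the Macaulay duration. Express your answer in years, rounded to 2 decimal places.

Periodic yield y = 0.074. Discount each cash flow and weight by its year:
  t   CF        PV=CF/(1+0.074)^t    t·PV
  1        97.50        90.7821        90.7821
  2        97.50        84.5271       169.0542
  3        97.50        78.7031       236.1093
  4        97.50        73.2803       293.1214
  5     1,097.50       768.0387     3,840.1937
  Σ                  1,095.3314     4,629.2607
Price P = Σ PV = 1,095.3314.
Macaulay duration = Σ(t·PV) / P = 4,629.2607 / 1,095.3314 = 4.22636 years.

4.23 years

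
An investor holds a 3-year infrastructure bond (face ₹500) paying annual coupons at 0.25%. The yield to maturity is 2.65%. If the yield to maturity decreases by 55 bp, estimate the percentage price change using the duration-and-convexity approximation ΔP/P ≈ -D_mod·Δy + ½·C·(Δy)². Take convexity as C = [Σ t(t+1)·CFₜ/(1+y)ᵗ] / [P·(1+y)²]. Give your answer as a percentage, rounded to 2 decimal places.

+1.62%

With y = 0.0265:
  t   CF        PV=CF/(1+0.0265)^t    t·PV        t(t+1)·PV
  1         1.25         1.2177         1.2177           2.4355
  2         1.25         1.1863         2.3726           7.1178
  3       501.25       463.4229     1,390.2688       5,561.0752
  Σ                    465.8270     1,393.8591       5,570.6285
P = 465.8270; D_Mac = 2.99223 yrs; D_mod = 2.91498 yrs; C = 11.34911.
Duration effect: -2.91498 × (-0.0055) = +0.016032
Convexity effect: 0.5 × 11.34911 × (-0.0055)² = +0.0001717
ΔP/P ≈ +0.016032 + 0.0001717 = +0.016204 = +1.6204%.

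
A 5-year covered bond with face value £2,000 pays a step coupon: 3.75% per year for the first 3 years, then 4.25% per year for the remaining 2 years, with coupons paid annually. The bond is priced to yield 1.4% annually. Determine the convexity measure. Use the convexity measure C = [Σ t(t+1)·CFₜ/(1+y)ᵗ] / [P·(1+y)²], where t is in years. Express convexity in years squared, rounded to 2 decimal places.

With y = 0.014:
  t   CF        PV=CF/(1+0.014)^t    t·PV        t(t+1)·PV
  1        75.00        73.9645        73.9645         147.9290
  2        75.00        72.9433       145.8866         437.6597
  3        75.00        71.9362       215.8086         863.2342
  4        85.00        80.4020       321.6082       1,608.0409
  5     2,085.00     1,944.9851     9,724.9256      58,349.5538
  Σ                  2,244.2311    10,482.1934      61,406.4177
P = 2,244.2311.
Convexity = Σ t(t+1)·PV / [P·(1+y)²] = 61,406.4177 / (2,244.2311 × 1.028196) = 26.61156.

26.61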